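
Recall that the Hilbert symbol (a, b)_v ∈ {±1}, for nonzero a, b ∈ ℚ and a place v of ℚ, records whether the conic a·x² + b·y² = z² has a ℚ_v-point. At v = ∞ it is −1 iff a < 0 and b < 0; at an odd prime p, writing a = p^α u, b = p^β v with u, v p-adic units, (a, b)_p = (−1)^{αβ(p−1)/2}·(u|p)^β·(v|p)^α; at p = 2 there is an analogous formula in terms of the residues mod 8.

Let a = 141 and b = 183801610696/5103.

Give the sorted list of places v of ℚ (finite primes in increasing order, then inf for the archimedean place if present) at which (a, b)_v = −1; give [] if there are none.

[2, 31]

Mod squares: a ≡ 141, b ≡ 20398. Check v ∈ {∞, 2, 3, 7, 11, 19, 31, 47}.
v=2: v_2(a)=0, v_2(b)=3; units ≡ 5, 7 (mod 8); ε·ε+αω+βω = 0·1+0·0+3·1 ≡ 1  ⇒  (a,b)_2 = -1.
v=31: a=31^0·(≡17), b=31^1·(≡28) mod 31; (17|31)=-1, (28|31)=+1; (−1)^{0·1·15}·(-1)^1·(+1)^0 = -1.
v=7: a=7^0·(≡1), b=7^-1·(≡4) mod 7; (1|7)=+1, (4|7)=+1; (−1)^{0·-1·3}·(+1)^-1·(+1)^0 = +1.
v=47: a=47^1·(≡3), b=47^1·(≡11) mod 47; (3|47)=+1, (11|47)=-1; (−1)^{1·1·23}·(+1)^1·(-1)^1 = +1.
v=3: a=3^1·(≡2), b=3^-6·(≡1) mod 3; (2|3)=-1, (1|3)=+1; (−1)^{1·-6·1}·(-1)^-6·(+1)^1 = +1.
v=11: a=11^0·(≡9), b=11^2·(≡5) mod 11; (9|11)=+1, (5|11)=+1; (−1)^{0·2·5}·(+1)^2·(+1)^0 = +1.
v=∞: 141 > 0 and 20398 > 0  ⇒  (a,b)_∞ = +1.
v=19: a=19^0·(≡8), b=19^4·(≡4) mod 19; (8|19)=-1, (4|19)=+1; (−1)^{0·4·9}·(-1)^4·(+1)^0 = +1.
(141, 20398 / ℚ) ramifies at {2, 31}: a division algebra.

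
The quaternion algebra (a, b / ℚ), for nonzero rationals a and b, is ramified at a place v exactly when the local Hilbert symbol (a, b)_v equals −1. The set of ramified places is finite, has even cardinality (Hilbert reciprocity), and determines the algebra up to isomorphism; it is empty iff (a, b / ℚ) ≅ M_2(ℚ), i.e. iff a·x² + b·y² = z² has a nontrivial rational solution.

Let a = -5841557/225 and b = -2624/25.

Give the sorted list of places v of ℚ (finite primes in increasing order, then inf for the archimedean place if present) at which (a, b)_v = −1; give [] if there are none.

[2, 17, 29, inf]

(a, b) ≡ (-20213, -41) mod (ℚ^×)²; places V = {2, 3, 5, 17, 29, 41, ∞}.
(a,b)_17: α=3, u≡13; β=0, v≡12 (mod 17); (13|17)=+1, (12|17)=-1; sign (−1)^0·+1^0·-1^3 = -1.
(a,b)_2: α=0, β=6; u≡3, v≡7 (mod 8); ε(u)ε(v)=1·1, αω(v)=0·0, βω(u)=6·1; sum ≡ 1  ⇒  -1.
(a,b)_5: α=-2, u≡2; β=-2, v≡1 (mod 5); (2|5)=-1, (1|5)=+1; sign (−1)^0·-1^-2·+1^-2 = +1.
(a,b)_3: α=-2, u≡1; β=0, v≡1 (mod 3); (1|3)=+1, (1|3)=+1; sign (−1)^0·+1^0·+1^-2 = +1.
(a,b)_∞: sgn(-20213)=−, sgn(-41)=−, so -1.
(a,b)_29: α=1, u≡4; β=0, v≡18 (mod 29); (4|29)=+1, (18|29)=-1; sign (−1)^0·+1^0·-1^1 = -1.
(a,b)_41: α=1, u≡4; β=1, v≡4 (mod 41); (4|41)=+1, (4|41)=+1; sign (−1)^0·+1^1·+1^1 = +1.
(-20213, -41 / ℚ) ramifies at {2, 17, 29, ∞}: a division algebra.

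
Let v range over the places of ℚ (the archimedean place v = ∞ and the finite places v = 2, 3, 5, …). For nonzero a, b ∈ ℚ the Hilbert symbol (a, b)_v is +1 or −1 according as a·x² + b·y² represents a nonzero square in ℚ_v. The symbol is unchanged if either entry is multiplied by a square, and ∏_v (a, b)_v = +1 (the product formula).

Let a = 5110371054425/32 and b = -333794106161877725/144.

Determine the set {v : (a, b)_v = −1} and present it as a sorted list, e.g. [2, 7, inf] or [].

[2, 17, 31, 43]

(a, b) ≡ (589186, -221) mod (ℚ^×)²; places V = {2, 3, 5, 7, 13, 17, 31, 43, ∞}.
(a,b)_7: α=4, u≡3; β=6, v≡5 (mod 7); (3|7)=-1, (5|7)=-1; sign (−1)^0·-1^6·-1^4 = +1.
(a,b)_3: α=0, u≡1; β=-2, v≡1 (mod 3); (1|3)=+1, (1|3)=+1; sign (−1)^0·+1^-2·+1^0 = +1.
(a,b)_43: α=1, u≡5; β=2, v≡37 (mod 43); (5|43)=-1, (37|43)=-1; sign (−1)^0·-1^2·-1^1 = -1.
(a,b)_∞: sgn(589186)=+, sgn(-221)=−, so +1.
(a,b)_31: α=1, u≡11; β=2, v≡30 (mod 31); (11|31)=-1, (30|31)=-1; sign (−1)^0·-1^2·-1^1 = -1.
(a,b)_13: α=1, u≡4; β=1, v≡10 (mod 13); (4|13)=+1, (10|13)=+1; sign (−1)^0·+1^1·+1^1 = +1.
(a,b)_5: α=2, u≡1; β=2, v≡4 (mod 5); (1|5)=+1, (4|5)=+1; sign (−1)^0·+1^2·+1^2 = +1.
(a,b)_2: α=-5, β=-4; u≡1, v≡3 (mod 8); ε(u)ε(v)=0·1, αω(v)=-5·1, βω(u)=-4·0; sum ≡ 1  ⇒  -1.
(a,b)_17: α=3, u≡6; β=3, v≡13 (mod 17); (6|17)=-1, (13|17)=+1; sign (−1)^0·-1^3·+1^3 = -1.
|Ram(589186, -221)| = 4, even; anisotropic at {2, 17, 31, 43}.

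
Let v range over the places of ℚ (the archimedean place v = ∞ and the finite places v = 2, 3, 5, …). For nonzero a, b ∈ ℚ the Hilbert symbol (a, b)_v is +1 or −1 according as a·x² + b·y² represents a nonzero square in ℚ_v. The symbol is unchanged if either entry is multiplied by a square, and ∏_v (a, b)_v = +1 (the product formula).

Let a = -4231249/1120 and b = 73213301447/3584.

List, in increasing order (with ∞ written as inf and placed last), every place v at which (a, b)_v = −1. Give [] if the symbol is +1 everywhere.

(a, b) ≡ (-70, 2002) mod (ℚ^×)²; places V = {2, 5, 7, 11, 13, 17, ∞}.
(a,b)_∞: sgn(-70)=−, sgn(2002)=+, so +1.
(a,b)_13: α=0, u≡2; β=1, v≡5 (mod 13); (2|13)=-1, (5|13)=-1; sign (−1)^0·-1^1·-1^0 = -1.
(a,b)_11: α=4, u≡7; β=7, v≡8 (mod 11); (7|11)=-1, (8|11)=-1; sign (−1)^0·-1^7·-1^4 = -1.
(a,b)_5: α=-1, u≡4; β=0, v≡3 (mod 5); (4|5)=+1, (3|5)=-1; sign (−1)^0·+1^0·-1^-1 = -1.
(a,b)_17: α=2, u≡2; β=2, v≡4 (mod 17); (2|17)=+1, (4|17)=+1; sign (−1)^0·+1^2·+1^2 = +1.
(a,b)_2: α=-5, β=-9; u≡5, v≡1 (mod 8); ε(u)ε(v)=0·0, αω(v)=-5·0, βω(u)=-9·1; sum ≡ 1  ⇒  -1.
(a,b)_7: α=-1, u≡1; β=-1, v≡6 (mod 7); (1|7)=+1, (6|7)=-1; sign (−1)^1·+1^-1·-1^-1 = +1.
(-70, 2002 / ℚ) ramifies at {2, 5, 11, 13}: a division algebra.

[2, 5, 11, 13]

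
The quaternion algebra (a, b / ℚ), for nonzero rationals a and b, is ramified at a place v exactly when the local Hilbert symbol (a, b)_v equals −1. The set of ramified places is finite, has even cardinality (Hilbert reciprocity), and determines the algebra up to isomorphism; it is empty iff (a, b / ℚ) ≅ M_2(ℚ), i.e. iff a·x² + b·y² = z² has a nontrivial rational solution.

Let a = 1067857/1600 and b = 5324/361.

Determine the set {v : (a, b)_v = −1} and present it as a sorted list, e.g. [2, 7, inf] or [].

(a, b) ≡ (21793, 11) mod (ℚ^×)²; places V = {2, 5, 7, 11, 19, 31, 37, ∞}.
(a,b)_11: α=0, u≡2; β=3, v≡9 (mod 11); (2|11)=-1, (9|11)=+1; sign (−1)^0·-1^3·+1^0 = -1.
(a,b)_31: α=1, u≡15; β=0, v≡12 (mod 31); (15|31)=-1, (12|31)=-1; sign (−1)^0·-1^0·-1^1 = -1.
(a,b)_7: α=2, u≡4; β=0, v≡1 (mod 7); (4|7)=+1, (1|7)=+1; sign (−1)^0·+1^0·+1^2 = +1.
(a,b)_2: α=-6, β=2; u≡1, v≡3 (mod 8); ε(u)ε(v)=0·1, αω(v)=-6·1, βω(u)=2·0; sum ≡ 0  ⇒  +1.
(a,b)_∞: sgn(21793)=+, sgn(11)=+, so +1.
(a,b)_19: α=1, u≡5; β=-2, v≡4 (mod 19); (5|19)=+1, (4|19)=+1; sign (−1)^0·+1^-2·+1^1 = +1.
(a,b)_5: α=-2, u≡3; β=0, v≡4 (mod 5); (3|5)=-1, (4|5)=+1; sign (−1)^0·-1^0·+1^-2 = +1.
(a,b)_37: α=1, u≡33; β=0, v≡21 (mod 37); (33|37)=+1, (21|37)=+1; sign (−1)^0·+1^0·+1^1 = +1.
(21793, 11 / ℚ) ramifies at {11, 31}: a division algebra.

[11, 31]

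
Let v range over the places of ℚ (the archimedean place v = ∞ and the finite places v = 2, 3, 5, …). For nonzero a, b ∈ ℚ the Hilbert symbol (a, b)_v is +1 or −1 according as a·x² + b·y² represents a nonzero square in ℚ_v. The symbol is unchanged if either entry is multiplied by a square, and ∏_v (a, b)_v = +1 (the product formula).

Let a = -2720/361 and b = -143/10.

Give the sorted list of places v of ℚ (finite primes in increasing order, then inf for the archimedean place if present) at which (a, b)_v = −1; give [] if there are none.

Mod squares: a ≡ -170, b ≡ -1430. Check v ∈ {∞, 2, 5, 11, 13, 17, 19}.
v=17: a=17^1·(≡11), b=17^0·(≡1) mod 17; (11|17)=-1, (1|17)=+1; (−1)^{1·0·8}·(-1)^0·(+1)^1 = +1.
v=19: a=19^-2·(≡16), b=19^0·(≡18) mod 19; (16|19)=+1, (18|19)=-1; (−1)^{-2·0·9}·(+1)^0·(-1)^-2 = +1.
v=∞: -170 < 0 and -1430 < 0  ⇒  (a,b)_∞ = -1.
v=13: a=13^0·(≡1), b=13^1·(≡8) mod 13; (1|13)=+1, (8|13)=-1; (−1)^{0·1·6}·(+1)^1·(-1)^0 = +1.
v=5: a=5^1·(≡1), b=5^-1·(≡1) mod 5; (1|5)=+1, (1|5)=+1; (−1)^{1·-1·2}·(+1)^-1·(+1)^1 = +1.
v=11: a=11^0·(≡7), b=11^1·(≡2) mod 11; (7|11)=-1, (2|11)=-1; (−1)^{0·1·5}·(-1)^1·(-1)^0 = -1.
v=2: v_2(a)=5, v_2(b)=-1; units ≡ 3, 5 (mod 8); ε·ε+αω+βω = 1·0+5·1+-1·1 ≡ 0  ⇒  (a,b)_2 = +1.
Ram(-170, -1430) = {11, ∞}; no ℚ_11-point on the conic.

[11, inf]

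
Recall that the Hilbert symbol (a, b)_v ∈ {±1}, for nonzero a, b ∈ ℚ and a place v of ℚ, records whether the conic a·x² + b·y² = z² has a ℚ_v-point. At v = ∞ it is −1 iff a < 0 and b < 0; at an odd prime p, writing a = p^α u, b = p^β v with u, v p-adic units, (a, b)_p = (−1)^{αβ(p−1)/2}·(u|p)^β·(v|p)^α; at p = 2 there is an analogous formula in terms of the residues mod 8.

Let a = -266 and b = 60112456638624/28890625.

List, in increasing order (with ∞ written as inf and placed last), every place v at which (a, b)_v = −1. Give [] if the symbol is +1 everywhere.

(a, b) ≡ (-266, 26) mod (ℚ^×)²; places V = {2, 3, 5, 7, 13, 19, 43, ∞}.
(a,b)_∞: sgn(-266)=−, sgn(26)=+, so +1.
(a,b)_7: α=1, u≡4; β=0, v≡5 (mod 7); (4|7)=+1, (5|7)=-1; sign (−1)^0·+1^0·-1^1 = -1.
(a,b)_43: α=0, u≡35; β=-2, v≡8 (mod 43); (35|43)=+1, (8|43)=-1; sign (−1)^0·+1^-2·-1^0 = +1.
(a,b)_3: α=0, u≡1; β=8, v≡2 (mod 3); (1|3)=+1, (2|3)=-1; sign (−1)^0·+1^8·-1^0 = +1.
(a,b)_2: α=1, β=5; u≡3, v≡5 (mod 8); ε(u)ε(v)=1·0, αω(v)=1·1, βω(u)=5·1; sum ≡ 0  ⇒  +1.
(a,b)_13: α=0, u≡7; β=3, v≡7 (mod 13); (7|13)=-1, (7|13)=-1; sign (−1)^0·-1^3·-1^0 = -1.
(a,b)_19: α=1, u≡5; β=4, v≡6 (mod 19); (5|19)=+1, (6|19)=+1; sign (−1)^0·+1^4·+1^1 = +1.
(a,b)_5: α=0, u≡4; β=-6, v≡1 (mod 5); (4|5)=+1, (1|5)=+1; sign (−1)^0·+1^-6·+1^0 = +1.
Ram(-266, 26) = {7, 13}; no ℚ_7-point on the conic.

[7, 13]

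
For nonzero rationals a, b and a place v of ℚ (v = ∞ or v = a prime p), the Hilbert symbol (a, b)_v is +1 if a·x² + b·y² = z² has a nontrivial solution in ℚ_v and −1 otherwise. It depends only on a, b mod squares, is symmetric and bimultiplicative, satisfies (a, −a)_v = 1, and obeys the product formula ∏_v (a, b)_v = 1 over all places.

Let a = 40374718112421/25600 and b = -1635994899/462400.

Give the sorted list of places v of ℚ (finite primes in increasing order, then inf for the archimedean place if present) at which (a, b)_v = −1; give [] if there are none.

[31, 37]

Mod squares: a ≡ 1430309, b ≡ -30659. Check v ∈ {∞, 2, 3, 5, 7, 11, 17, 23, 29, 31, 37, 43}.
v=2: v_2(a)=-10, v_2(b)=-6; units ≡ 5, 5 (mod 8); ε·ε+αω+βω = 0·0+-10·1+-6·1 ≡ 0  ⇒  (a,b)_2 = +1.
v=23: a=23^2·(≡8), b=23^1·(≡3) mod 23; (8|23)=+1, (3|23)=+1; (−1)^{2·1·11}·(+1)^1·(+1)^2 = +1.
v=3: a=3^2·(≡2), b=3^2·(≡1) mod 3; (2|3)=-1, (1|3)=+1; (−1)^{2·2·1}·(-1)^2·(+1)^2 = +1.
v=17: a=17^0·(≡11), b=17^-2·(≡8) mod 17; (11|17)=-1, (8|17)=+1; (−1)^{0·-2·8}·(-1)^-2·(+1)^0 = +1.
v=∞: 1430309 > 0 and -30659 < 0  ⇒  (a,b)_∞ = +1.
v=43: a=43^1·(≡10), b=43^1·(≡29) mod 43; (10|43)=+1, (29|43)=-1; (−1)^{1·1·21}·(+1)^1·(-1)^1 = +1.
v=11: a=11^2·(≡4), b=11^2·(≡5) mod 11; (4|11)=+1, (5|11)=+1; (−1)^{2·2·5}·(+1)^2·(+1)^2 = +1.
v=29: a=29^1·(≡8), b=29^0·(≡7) mod 29; (8|29)=-1, (7|29)=+1; (−1)^{1·0·14}·(-1)^0·(+1)^1 = +1.
v=7: a=7^2·(≡5), b=7^2·(≡4) mod 7; (5|7)=-1, (4|7)=+1; (−1)^{2·2·3}·(-1)^2·(+1)^2 = +1.
v=5: a=5^-2·(≡4), b=5^-2·(≡1) mod 5; (4|5)=+1, (1|5)=+1; (−1)^{-2·-2·2}·(+1)^-2·(+1)^-2 = +1.
v=31: a=31^1·(≡15), b=31^1·(≡23) mod 31; (15|31)=-1, (23|31)=-1; (−1)^{1·1·15}·(-1)^1·(-1)^1 = -1.
v=37: a=37^1·(≡6), b=37^0·(≡19) mod 37; (6|37)=-1, (19|37)=-1; (−1)^{1·0·18}·(-1)^0·(-1)^1 = -1.
(1430309, -30659 / ℚ) ramifies at {31, 37}: a division algebra.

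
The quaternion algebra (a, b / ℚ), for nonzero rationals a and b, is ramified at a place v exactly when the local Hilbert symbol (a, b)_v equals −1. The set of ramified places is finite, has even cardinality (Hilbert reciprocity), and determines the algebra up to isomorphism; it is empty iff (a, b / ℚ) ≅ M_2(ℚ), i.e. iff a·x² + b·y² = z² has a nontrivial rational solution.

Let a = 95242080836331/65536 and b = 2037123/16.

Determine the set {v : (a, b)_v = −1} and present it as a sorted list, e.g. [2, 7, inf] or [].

(a, b) ≡ (11, 627) mod (ℚ^×)²; places V = {2, 3, 11, 13, 19, ∞}.
(a,b)_11: α=3, u≡1; β=1, v≡6 (mod 11); (1|11)=+1, (6|11)=-1; sign (−1)^1·+1^1·-1^3 = +1.
(a,b)_2: α=-16, β=-4; u≡3, v≡3 (mod 8); ε(u)ε(v)=1·1, αω(v)=-16·1, βω(u)=-4·1; sum ≡ 1  ⇒  -1.
(a,b)_3: α=2, u≡2; β=3, v≡2 (mod 3); (2|3)=-1, (2|3)=-1; sign (−1)^0·-1^3·-1^2 = -1.
(a,b)_∞: sgn(11)=+, sgn(627)=+, so +1.
(a,b)_19: α=6, u≡4; β=3, v≡15 (mod 19); (4|19)=+1, (15|19)=-1; sign (−1)^0·+1^3·-1^6 = +1.
(a,b)_13: α=2, u≡11; β=0, v≡12 (mod 13); (11|13)=-1, (12|13)=+1; sign (−1)^0·-1^0·+1^2 = +1.
(11, 627 / ℚ) ramifies at {2, 3}: a division algebra.

[2, 3]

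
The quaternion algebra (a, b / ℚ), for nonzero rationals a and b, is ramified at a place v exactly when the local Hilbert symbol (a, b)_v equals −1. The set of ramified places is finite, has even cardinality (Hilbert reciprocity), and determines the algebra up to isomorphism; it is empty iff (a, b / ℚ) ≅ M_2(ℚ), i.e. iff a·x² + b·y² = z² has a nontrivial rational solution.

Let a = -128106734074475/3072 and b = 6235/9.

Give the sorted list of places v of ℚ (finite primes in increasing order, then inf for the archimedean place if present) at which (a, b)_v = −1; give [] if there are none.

(a, b) ≡ (-58497, 6235) mod (ℚ^×)²; places V = {2, 3, 5, 13, 17, 29, 31, 37, 43, ∞}.
(a,b)_3: α=-1, u≡1; β=-2, v≡1 (mod 3); (1|3)=+1, (1|3)=+1; sign (−1)^0·+1^-2·+1^-1 = +1.
(a,b)_31: α=1, u≡10; β=0, v≡28 (mod 31); (10|31)=+1, (28|31)=+1; sign (−1)^0·+1^0·+1^1 = +1.
(a,b)_37: α=1, u≡36; β=0, v≡35 (mod 37); (36|37)=+1, (35|37)=-1; sign (−1)^0·+1^0·-1^1 = -1.
(a,b)_13: α=2, u≡3; β=0, v≡11 (mod 13); (3|13)=+1, (11|13)=-1; sign (−1)^0·+1^0·-1^2 = +1.
(a,b)_17: α=1, u≡5; β=0, v≡9 (mod 17); (5|17)=-1, (9|17)=+1; sign (−1)^0·-1^0·+1^1 = +1.
(a,b)_5: α=2, u≡3; β=1, v≡3 (mod 5); (3|5)=-1, (3|5)=-1; sign (−1)^0·-1^1·-1^2 = -1.
(a,b)_43: α=2, u≡5; β=1, v≡40 (mod 43); (5|43)=-1, (40|43)=+1; sign (−1)^0·-1^1·+1^2 = -1.
(a,b)_2: α=-10, β=0; u≡7, v≡3 (mod 8); ε(u)ε(v)=1·1, αω(v)=-10·1, βω(u)=0·0; sum ≡ 1  ⇒  -1.
(a,b)_∞: sgn(-58497)=−, sgn(6235)=+, so +1.
(a,b)_29: α=2, u≡13; β=1, v≡11 (mod 29); (13|29)=+1, (11|29)=-1; sign (−1)^0·+1^1·-1^2 = +1.
|Ram(-58497, 6235)| = 4, even; anisotropic at {2, 5, 37, 43}.

[2, 5, 37, 43]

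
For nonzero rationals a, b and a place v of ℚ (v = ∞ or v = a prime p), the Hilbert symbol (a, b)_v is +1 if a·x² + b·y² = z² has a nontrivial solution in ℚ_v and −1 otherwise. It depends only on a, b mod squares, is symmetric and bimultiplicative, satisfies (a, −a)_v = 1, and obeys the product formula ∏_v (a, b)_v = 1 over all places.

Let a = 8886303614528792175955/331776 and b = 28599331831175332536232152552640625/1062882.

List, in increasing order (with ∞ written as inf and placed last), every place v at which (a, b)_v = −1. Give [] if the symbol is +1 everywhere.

[2, 5]

(a, b) ≡ (2755, 75922) mod (ℚ^×)²; places V = {2, 3, 5, 7, 11, 17, 19, 23, 29, 43, ∞}.
(a,b)_29: α=3, u≡21; β=5, v≡17 (mod 29); (21|29)=-1, (17|29)=-1; sign (−1)^0·-1^5·-1^3 = +1.
(a,b)_11: α=6, u≡5; β=5, v≡9 (mod 11); (5|11)=+1, (9|11)=+1; sign (−1)^0·+1^5·+1^6 = +1.
(a,b)_2: α=-12, β=-1; u≡3, v≡1 (mod 8); ε(u)ε(v)=1·0, αω(v)=-12·0, βω(u)=-1·1; sum ≡ 1  ⇒  -1.
(a,b)_43: α=0, u≡42; β=2, v≡29 (mod 43); (42|43)=-1, (29|43)=-1; sign (−1)^0·-1^2·-1^0 = +1.
(a,b)_23: α=2, u≡13; β=0, v≡10 (mod 23); (13|23)=+1, (10|23)=-1; sign (−1)^0·+1^0·-1^2 = +1.
(a,b)_3: α=-4, u≡1; β=-12, v≡1 (mod 3); (1|3)=+1, (1|3)=+1; sign (−1)^0·+1^-12·+1^-4 = +1.
(a,b)_5: α=1, u≡1; β=6, v≡2 (mod 5); (1|5)=+1, (2|5)=-1; sign (−1)^0·+1^6·-1^1 = -1.
(a,b)_17: α=4, u≡4; β=9, v≡10 (mod 17); (4|17)=+1, (10|17)=-1; sign (−1)^0·+1^9·-1^4 = +1.
(a,b)_∞: sgn(2755)=+, sgn(75922)=+, so +1.
(a,b)_19: α=1, u≡13; β=2, v≡6 (mod 19); (13|19)=-1, (6|19)=+1; sign (−1)^0·-1^2·+1^1 = +1.
(a,b)_7: α=2, u≡2; β=1, v≡3 (mod 7); (2|7)=+1, (3|7)=-1; sign (−1)^0·+1^1·-1^2 = +1.
|Ram(2755, 75922)| = 2, even; anisotropic at {2, 5}.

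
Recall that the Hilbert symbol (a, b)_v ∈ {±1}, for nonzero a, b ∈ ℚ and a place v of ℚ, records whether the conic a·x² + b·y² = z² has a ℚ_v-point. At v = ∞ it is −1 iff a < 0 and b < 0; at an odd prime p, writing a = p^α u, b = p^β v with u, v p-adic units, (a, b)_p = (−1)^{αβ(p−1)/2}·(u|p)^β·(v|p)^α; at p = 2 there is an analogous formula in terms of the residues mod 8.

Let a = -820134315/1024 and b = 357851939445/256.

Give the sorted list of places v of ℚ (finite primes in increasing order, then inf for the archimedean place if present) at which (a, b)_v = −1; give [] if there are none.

(a, b) ≡ (-715, 23205) mod (ℚ^×)²; places V = {2, 3, 5, 7, 11, 13, 17, ∞}.
(a,b)_5: α=1, u≡3; β=1, v≡4 (mod 5); (3|5)=-1, (4|5)=+1; sign (−1)^0·-1^1·+1^1 = -1.
(a,b)_13: α=1, u≡12; β=1, v≡12 (mod 13); (12|13)=+1, (12|13)=+1; sign (−1)^0·+1^1·+1^1 = +1.
(a,b)_7: α=2, u≡3; β=3, v≡1 (mod 7); (3|7)=-1, (1|7)=+1; sign (−1)^0·-1^3·+1^2 = -1.
(a,b)_3: α=4, u≡2; β=3, v≡1 (mod 3); (2|3)=-1, (1|3)=+1; sign (−1)^0·-1^3·+1^4 = -1.
(a,b)_11: α=1, u≡5; β=2, v≡6 (mod 11); (5|11)=+1, (6|11)=-1; sign (−1)^0·+1^2·-1^1 = -1.
(a,b)_∞: sgn(-715)=−, sgn(23205)=+, so +1.
(a,b)_2: α=-10, β=-8; u≡5, v≡5 (mod 8); ε(u)ε(v)=0·0, αω(v)=-10·1, βω(u)=-8·1; sum ≡ 0  ⇒  +1.
(a,b)_17: α=2, u≡15; β=3, v≡7 (mod 17); (15|17)=+1, (7|17)=-1; sign (−1)^0·+1^3·-1^2 = +1.
Ram(-715, 23205) = {3, 5, 7, 11}; no ℚ_3-point on the conic.

[3, 5, 7, 11]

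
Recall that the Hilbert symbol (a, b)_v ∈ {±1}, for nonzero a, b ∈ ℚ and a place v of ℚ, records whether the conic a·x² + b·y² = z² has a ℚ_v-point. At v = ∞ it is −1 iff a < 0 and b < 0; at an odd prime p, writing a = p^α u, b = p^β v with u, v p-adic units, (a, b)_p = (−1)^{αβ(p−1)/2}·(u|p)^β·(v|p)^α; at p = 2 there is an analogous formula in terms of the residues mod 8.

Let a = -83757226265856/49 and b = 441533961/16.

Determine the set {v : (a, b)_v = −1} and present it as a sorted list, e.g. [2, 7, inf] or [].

[3, 13, 19, 41]

(a, b) ≡ (-300437709, 405449) mod (ℚ^×)²; places V = {2, 3, 7, 11, 13, 19, 29, 31, 41, ∞}.
(a,b)_11: α=3, u≡8; β=3, v≡3 (mod 11); (8|11)=-1, (3|11)=+1; sign (−1)^1·-1^3·+1^3 = +1.
(a,b)_41: α=1, u≡7; β=1, v≡32 (mod 41); (7|41)=-1, (32|41)=+1; sign (−1)^0·-1^1·+1^1 = -1.
(a,b)_3: α=3, u≡1; β=2, v≡2 (mod 3); (1|3)=+1, (2|3)=-1; sign (−1)^0·+1^2·-1^3 = -1.
(a,b)_13: α=1, u≡9; β=0, v≡8 (mod 13); (9|13)=+1, (8|13)=-1; sign (−1)^0·+1^0·-1^1 = -1.
(a,b)_31: α=1, u≡15; β=1, v≡7 (mod 31); (15|31)=-1, (7|31)=+1; sign (−1)^1·-1^1·+1^1 = +1.
(a,b)_29: α=1, u≡18; β=1, v≡3 (mod 29); (18|29)=-1, (3|29)=-1; sign (−1)^0·-1^1·-1^1 = +1.
(a,b)_7: α=-2, u≡4; β=0, v≡4 (mod 7); (4|7)=+1, (4|7)=+1; sign (−1)^0·+1^0·+1^-2 = +1.
(a,b)_2: α=8, β=-4; u≡3, v≡1 (mod 8); ε(u)ε(v)=1·0, αω(v)=8·0, βω(u)=-4·1; sum ≡ 0  ⇒  +1.
(a,b)_19: α=1, u≡16; β=0, v≡3 (mod 19); (16|19)=+1, (3|19)=-1; sign (−1)^0·+1^0·-1^1 = -1.
(a,b)_∞: sgn(-300437709)=−, sgn(405449)=+, so +1.
|Ram(-300437709, 405449)| = 4, even; anisotropic at {3, 13, 19, 41}.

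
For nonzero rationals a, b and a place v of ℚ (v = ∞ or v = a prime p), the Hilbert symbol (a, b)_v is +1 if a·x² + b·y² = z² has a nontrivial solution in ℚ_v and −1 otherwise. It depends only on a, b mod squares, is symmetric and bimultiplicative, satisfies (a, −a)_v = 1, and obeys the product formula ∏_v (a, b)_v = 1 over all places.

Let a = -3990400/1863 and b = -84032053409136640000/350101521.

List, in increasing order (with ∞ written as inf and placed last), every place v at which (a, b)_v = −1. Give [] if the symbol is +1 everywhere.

[43, inf]

(a, b) ≡ (-57362, -2494) mod (ℚ^×)²; places V = {2, 3, 5, 7, 11, 23, 29, 43, ∞}.
(a,b)_3: α=-4, u≡1; β=-10, v≡2 (mod 3); (1|3)=+1, (2|3)=-1; sign (−1)^0·+1^-10·-1^-4 = +1.
(a,b)_43: α=1, u≡18; β=3, v≡37 (mod 43); (18|43)=-1, (37|43)=-1; sign (−1)^1·-1^3·-1^1 = -1.
(a,b)_29: α=1, u≡9; β=3, v≡13 (mod 29); (9|29)=+1, (13|29)=+1; sign (−1)^0·+1^3·+1^1 = +1.
(a,b)_11: α=0, u≡1; β=-2, v≡1 (mod 11); (1|11)=+1, (1|11)=+1; sign (−1)^0·+1^-2·+1^0 = +1.
(a,b)_7: α=0, u≡6; β=-2, v≡3 (mod 7); (6|7)=-1, (3|7)=-1; sign (−1)^0·-1^-2·-1^0 = +1.
(a,b)_23: α=-1, u≡16; β=2, v≡18 (mod 23); (16|23)=+1, (18|23)=+1; sign (−1)^0·+1^2·+1^-1 = +1.
(a,b)_5: α=2, u≡3; β=4, v≡1 (mod 5); (3|5)=-1, (1|5)=+1; sign (−1)^0·-1^4·+1^2 = +1.
(a,b)_∞: sgn(-57362)=−, sgn(-2494)=−, so -1.
(a,b)_2: α=7, β=17; u≡7, v≡1 (mod 8); ε(u)ε(v)=1·0, αω(v)=7·0, βω(u)=17·0; sum ≡ 0  ⇒  +1.
(-57362, -2494 / ℚ) ramifies at {43, ∞}: a division algebra.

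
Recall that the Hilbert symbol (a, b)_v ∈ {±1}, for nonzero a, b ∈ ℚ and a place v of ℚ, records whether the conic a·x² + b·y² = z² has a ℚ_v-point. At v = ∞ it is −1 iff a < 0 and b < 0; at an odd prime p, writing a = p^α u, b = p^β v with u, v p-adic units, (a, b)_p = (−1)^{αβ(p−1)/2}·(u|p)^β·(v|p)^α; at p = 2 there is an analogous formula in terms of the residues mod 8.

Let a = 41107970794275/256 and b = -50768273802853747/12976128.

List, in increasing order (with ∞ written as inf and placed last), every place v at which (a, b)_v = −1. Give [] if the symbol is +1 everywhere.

(a, b) ≡ (11, -1144066) mod (ℚ^×)²; places V = {2, 3, 5, 7, 11, 17, 19, 23, ∞}.
(a,b)_∞: sgn(11)=+, sgn(-1144066)=−, so +1.
(a,b)_7: α=2, u≡1; β=3, v≡6 (mod 7); (1|7)=+1, (6|7)=-1; sign (−1)^0·+1^3·-1^2 = +1.
(a,b)_23: α=0, u≡15; β=3, v≡5 (mod 23); (15|23)=-1, (5|23)=-1; sign (−1)^0·-1^3·-1^0 = -1.
(a,b)_2: α=-8, β=-17; u≡3, v≡7 (mod 8); ε(u)ε(v)=1·1, αω(v)=-8·0, βω(u)=-17·1; sum ≡ 0  ⇒  +1.
(a,b)_11: α=1, u≡9; β=-1, v≡10 (mod 11); (9|11)=+1, (10|11)=-1; sign (−1)^1·+1^-1·-1^1 = +1.
(a,b)_19: α=4, u≡11; β=5, v≡9 (mod 19); (11|19)=+1, (9|19)=+1; sign (−1)^0·+1^5·+1^4 = +1.
(a,b)_17: α=2, u≡10; β=3, v≡5 (mod 17); (10|17)=-1, (5|17)=-1; sign (−1)^0·-1^3·-1^2 = -1.
(a,b)_5: α=2, u≡1; β=0, v≡1 (mod 5); (1|5)=+1, (1|5)=+1; sign (−1)^0·+1^0·+1^2 = +1.
(a,b)_3: α=4, u≡2; β=-2, v≡2 (mod 3); (2|3)=-1, (2|3)=-1; sign (−1)^0·-1^-2·-1^4 = +1.
(11, -1144066 / ℚ) ramifies at {17, 23}: a division algebra.

[17, 23]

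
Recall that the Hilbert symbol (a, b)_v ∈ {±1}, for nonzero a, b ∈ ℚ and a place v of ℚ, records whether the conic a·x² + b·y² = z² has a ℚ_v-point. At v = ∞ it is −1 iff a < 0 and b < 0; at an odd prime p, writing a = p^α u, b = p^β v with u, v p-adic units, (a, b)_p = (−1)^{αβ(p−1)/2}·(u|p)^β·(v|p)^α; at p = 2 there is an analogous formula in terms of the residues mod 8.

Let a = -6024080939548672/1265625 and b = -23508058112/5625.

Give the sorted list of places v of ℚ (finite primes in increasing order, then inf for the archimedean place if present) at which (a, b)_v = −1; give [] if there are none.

Mod squares: a ≡ -2002, b ≡ -2. Check v ∈ {∞, 2, 3, 5, 7, 11, 13}.
v=13: a=13^1·(≡8), b=13^0·(≡8) mod 13; (8|13)=-1, (8|13)=-1; (−1)^{1·0·6}·(-1)^0·(-1)^1 = -1.
v=∞: -2002 < 0 and -2 < 0  ⇒  (a,b)_∞ = -1.
v=11: a=11^5·(≡5), b=11^4·(≡4) mod 11; (5|11)=+1, (4|11)=+1; (−1)^{5·4·5}·(+1)^4·(+1)^5 = +1.
v=3: a=3^-4·(≡2), b=3^-2·(≡1) mod 3; (2|3)=-1, (1|3)=+1; (−1)^{-4·-2·1}·(-1)^-2·(+1)^-4 = +1.
v=2: v_2(a)=23, v_2(b)=15; units ≡ 7, 7 (mod 8); ε·ε+αω+βω = 1·1+23·0+15·0 ≡ 1  ⇒  (a,b)_2 = -1.
v=5: a=5^-6·(≡3), b=5^-4·(≡2) mod 5; (3|5)=-1, (2|5)=-1; (−1)^{-6·-4·2}·(-1)^-4·(-1)^-6 = +1.
v=7: a=7^3·(≡2), b=7^2·(≡6) mod 7; (2|7)=+1, (6|7)=-1; (−1)^{3·2·3}·(+1)^2·(-1)^3 = -1.
(-2002, -2 / ℚ) ramifies at {2, 7, 13, ∞}: a division algebra.

[2, 7, 13, inf]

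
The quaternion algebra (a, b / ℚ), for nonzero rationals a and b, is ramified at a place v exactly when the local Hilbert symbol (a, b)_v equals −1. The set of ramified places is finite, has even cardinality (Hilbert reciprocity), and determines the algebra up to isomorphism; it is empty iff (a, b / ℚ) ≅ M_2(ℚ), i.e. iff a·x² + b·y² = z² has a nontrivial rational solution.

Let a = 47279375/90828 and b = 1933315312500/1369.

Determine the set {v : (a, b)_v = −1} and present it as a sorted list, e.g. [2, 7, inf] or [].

Mod squares: a ≡ 429, b ≡ 28405. Check v ∈ {∞, 2, 3, 5, 11, 13, 19, 23, 29, 37}.
v=37: a=37^0·(≡32), b=37^-2·(≡26) mod 37; (32|37)=-1, (26|37)=+1; (−1)^{0·-2·18}·(-1)^-2·(+1)^0 = +1.
v=11: a=11^1·(≡7), b=11^2·(≡9) mod 11; (7|11)=-1, (9|11)=+1; (−1)^{1·2·5}·(-1)^2·(+1)^1 = +1.
v=13: a=13^1·(≡6), b=13^1·(≡3) mod 13; (6|13)=-1, (3|13)=+1; (−1)^{1·1·6}·(-1)^1·(+1)^1 = -1.
v=5: a=5^4·(≡4), b=5^7·(≡4) mod 5; (4|5)=+1, (4|5)=+1; (−1)^{4·7·2}·(+1)^7·(+1)^4 = +1.
v=2: v_2(a)=-2, v_2(b)=2; units ≡ 5, 5 (mod 8); ε·ε+αω+βω = 0·0+-2·1+2·1 ≡ 0  ⇒  (a,b)_2 = +1.
v=29: a=29^-2·(≡28), b=29^0·(≡3) mod 29; (28|29)=+1, (3|29)=-1; (−1)^{-2·0·14}·(+1)^0·(-1)^-2 = +1.
v=3: a=3^-3·(≡2), b=3^2·(≡1) mod 3; (2|3)=-1, (1|3)=+1; (−1)^{-3·2·1}·(-1)^2·(+1)^-3 = +1.
v=19: a=19^0·(≡17), b=19^1·(≡18) mod 19; (17|19)=+1, (18|19)=-1; (−1)^{0·1·9}·(+1)^1·(-1)^0 = +1.
v=23: a=23^2·(≡20), b=23^1·(≡4) mod 23; (20|23)=-1, (4|23)=+1; (−1)^{2·1·11}·(-1)^1·(+1)^2 = -1.
v=∞: 429 > 0 and 28405 > 0  ⇒  (a,b)_∞ = +1.
Ram(429, 28405) = {13, 23}; no ℚ_13-point on the conic.

[13, 23]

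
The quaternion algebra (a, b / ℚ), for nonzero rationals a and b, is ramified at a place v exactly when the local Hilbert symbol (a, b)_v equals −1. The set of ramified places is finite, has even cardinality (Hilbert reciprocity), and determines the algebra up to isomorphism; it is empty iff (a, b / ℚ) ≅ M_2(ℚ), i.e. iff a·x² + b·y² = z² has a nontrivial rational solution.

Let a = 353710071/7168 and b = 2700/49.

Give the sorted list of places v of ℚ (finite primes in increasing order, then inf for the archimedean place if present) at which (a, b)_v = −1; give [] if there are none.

(a, b) ≡ (2233, 3) mod (ℚ^×)²; places V = {2, 3, 5, 7, 11, 13, 29, ∞}.
(a,b)_5: α=0, u≡2; β=2, v≡2 (mod 5); (2|5)=-1, (2|5)=-1; sign (−1)^0·-1^2·-1^0 = +1.
(a,b)_7: α=-1, u≡4; β=-2, v≡5 (mod 7); (4|7)=+1, (5|7)=-1; sign (−1)^0·+1^-2·-1^-1 = -1.
(a,b)_11: α=1, u≡9; β=0, v≡1 (mod 11); (9|11)=+1, (1|11)=+1; sign (−1)^0·+1^0·+1^1 = +1.
(a,b)_13: α=2, u≡10; β=0, v≡10 (mod 13); (10|13)=+1, (10|13)=+1; sign (−1)^0·+1^0·+1^2 = +1.
(a,b)_2: α=-10, β=2; u≡1, v≡3 (mod 8); ε(u)ε(v)=0·1, αω(v)=-10·1, βω(u)=2·0; sum ≡ 0  ⇒  +1.
(a,b)_29: α=1, u≡10; β=0, v≡19 (mod 29); (10|29)=-1, (19|29)=-1; sign (−1)^0·-1^0·-1^1 = -1.
(a,b)_∞: sgn(2233)=+, sgn(3)=+, so +1.
(a,b)_3: α=8, u≡1; β=3, v≡1 (mod 3); (1|3)=+1, (1|3)=+1; sign (−1)^0·+1^3·+1^8 = +1.
(2233, 3 / ℚ) ramifies at {7, 29}: a division algebra.

[7, 29]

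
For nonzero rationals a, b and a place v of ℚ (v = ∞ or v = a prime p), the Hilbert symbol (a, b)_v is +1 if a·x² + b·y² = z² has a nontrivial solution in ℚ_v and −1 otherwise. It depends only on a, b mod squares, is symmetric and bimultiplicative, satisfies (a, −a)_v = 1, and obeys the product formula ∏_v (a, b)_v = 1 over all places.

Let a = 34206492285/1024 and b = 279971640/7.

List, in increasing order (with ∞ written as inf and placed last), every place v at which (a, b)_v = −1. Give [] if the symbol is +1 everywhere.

[2, 5, 7, 17]

(a, b) ≡ (13685, 20930) mod (ℚ^×)²; places V = {2, 3, 5, 7, 13, 17, 23, 31, ∞}.
(a,b)_17: α=3, u≡11; β=2, v≡7 (mod 17); (11|17)=-1, (7|17)=-1; sign (−1)^0·-1^2·-1^3 = -1.
(a,b)_3: α=2, u≡2; β=4, v≡2 (mod 3); (2|3)=-1, (2|3)=-1; sign (−1)^0·-1^4·-1^2 = +1.
(a,b)_2: α=-10, β=3; u≡5, v≡1 (mod 8); ε(u)ε(v)=0·0, αω(v)=-10·0, βω(u)=3·1; sum ≡ 1  ⇒  -1.
(a,b)_5: α=1, u≡3; β=1, v≡4 (mod 5); (3|5)=-1, (4|5)=+1; sign (−1)^0·-1^1·+1^1 = -1.
(a,b)_∞: sgn(13685)=+, sgn(20930)=+, so +1.
(a,b)_13: α=0, u≡3; β=1, v≡11 (mod 13); (3|13)=+1, (11|13)=-1; sign (−1)^0·+1^1·-1^0 = +1.
(a,b)_31: α=2, u≡20; β=0, v≡1 (mod 31); (20|31)=+1, (1|31)=+1; sign (−1)^0·+1^0·+1^2 = +1.
(a,b)_7: α=1, u≡1; β=-1, v≡4 (mod 7); (1|7)=+1, (4|7)=+1; sign (−1)^1·+1^-1·+1^1 = -1.
(a,b)_23: α=1, u≡14; β=1, v≡13 (mod 23); (14|23)=-1, (13|23)=+1; sign (−1)^1·-1^1·+1^1 = +1.
(13685, 20930 / ℚ) ramifies at {2, 5, 7, 17}: a division algebra.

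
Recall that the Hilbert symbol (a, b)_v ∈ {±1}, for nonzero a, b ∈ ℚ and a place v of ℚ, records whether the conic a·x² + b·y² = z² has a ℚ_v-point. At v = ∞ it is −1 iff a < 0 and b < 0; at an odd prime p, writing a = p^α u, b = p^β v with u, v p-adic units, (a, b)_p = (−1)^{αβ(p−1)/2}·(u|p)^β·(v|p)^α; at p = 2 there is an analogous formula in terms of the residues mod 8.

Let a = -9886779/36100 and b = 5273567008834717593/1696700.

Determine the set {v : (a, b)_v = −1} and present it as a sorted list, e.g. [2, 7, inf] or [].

Mod squares: a ≡ -2491, b ≡ 8119391. Check v ∈ {∞, 2, 3, 5, 7, 11, 13, 19, 23, 29, 37, 47, 53}.
v=19: a=19^-2·(≡16), b=19^-2·(≡7) mod 19; (16|19)=+1, (7|19)=+1; (−1)^{-2·-2·9}·(+1)^-2·(+1)^-2 = +1.
v=7: a=7^2·(≡4), b=7^1·(≡6) mod 7; (4|7)=+1, (6|7)=-1; (−1)^{2·1·3}·(+1)^1·(-1)^2 = +1.
v=53: a=53^1·(≡10), b=53^2·(≡33) mod 53; (10|53)=+1, (33|53)=-1; (−1)^{1·2·26}·(+1)^2·(-1)^1 = -1.
v=2: v_2(a)=-2, v_2(b)=-2; units ≡ 5, 7 (mod 8); ε·ε+αω+βω = 0·1+-2·0+-2·1 ≡ 0  ⇒  (a,b)_2 = +1.
v=3: a=3^4·(≡2), b=3^12·(≡2) mod 3; (2|3)=-1, (2|3)=-1; (−1)^{4·12·1}·(-1)^12·(-1)^4 = +1.
v=23: a=23^0·(≡16), b=23^1·(≡18) mod 23; (16|23)=+1, (18|23)=+1; (−1)^{0·1·11}·(+1)^1·(+1)^0 = +1.
v=∞: -2491 < 0 and 8119391 > 0  ⇒  (a,b)_∞ = +1.
v=13: a=13^0·(≡6), b=13^2·(≡2) mod 13; (6|13)=-1, (2|13)=-1; (−1)^{0·2·6}·(-1)^2·(-1)^0 = +1.
v=29: a=29^0·(≡14), b=29^1·(≡9) mod 29; (14|29)=-1, (9|29)=+1; (−1)^{0·1·14}·(-1)^1·(+1)^0 = -1.
v=47: a=47^1·(≡39), b=47^-1·(≡17) mod 47; (39|47)=-1, (17|47)=+1; (−1)^{1·-1·23}·(-1)^-1·(+1)^1 = +1.
v=5: a=5^-2·(≡4), b=5^-2·(≡1) mod 5; (4|5)=+1, (1|5)=+1; (−1)^{-2·-2·2}·(+1)^-2·(+1)^-2 = +1.
v=37: a=37^0·(≡10), b=37^1·(≡16) mod 37; (10|37)=+1, (16|37)=+1; (−1)^{0·1·18}·(+1)^1·(+1)^0 = +1.
v=11: a=11^0·(≡6), b=11^2·(≡4) mod 11; (6|11)=-1, (4|11)=+1; (−1)^{0·2·5}·(-1)^2·(+1)^0 = +1.
Ram(-2491, 8119391) = {29, 53}; no ℚ_29-point on the conic.

[29, 53]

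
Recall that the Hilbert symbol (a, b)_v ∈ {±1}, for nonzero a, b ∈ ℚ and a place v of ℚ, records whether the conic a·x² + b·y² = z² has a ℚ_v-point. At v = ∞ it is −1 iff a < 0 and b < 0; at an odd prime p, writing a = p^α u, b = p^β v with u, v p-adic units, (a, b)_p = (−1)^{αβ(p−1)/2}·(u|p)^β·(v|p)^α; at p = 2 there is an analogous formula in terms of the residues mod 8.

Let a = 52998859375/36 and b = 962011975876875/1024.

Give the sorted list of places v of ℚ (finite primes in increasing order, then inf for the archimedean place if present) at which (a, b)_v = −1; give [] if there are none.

[2, 29]

Mod squares: a ≡ 69223, b ≡ 29667. Check v ∈ {∞, 2, 3, 5, 7, 11, 29, 31}.
v=29: a=29^1·(≡28), b=29^1·(≡26) mod 29; (28|29)=+1, (26|29)=-1; (−1)^{1·1·14}·(+1)^1·(-1)^1 = -1.
v=3: a=3^-2·(≡1), b=3^3·(≡1) mod 3; (1|3)=+1, (1|3)=+1; (−1)^{-2·3·1}·(+1)^3·(+1)^-2 = +1.
v=11: a=11^1·(≡1), b=11^1·(≡6) mod 11; (1|11)=+1, (6|11)=-1; (−1)^{1·1·5}·(+1)^1·(-1)^1 = +1.
v=31: a=31^1·(≡16), b=31^1·(≡29) mod 31; (16|31)=+1, (29|31)=-1; (−1)^{1·1·15}·(+1)^1·(-1)^1 = +1.
v=5: a=5^6·(≡2), b=5^4·(≡2) mod 5; (2|5)=-1, (2|5)=-1; (−1)^{6·4·2}·(-1)^4·(-1)^6 = +1.
v=∞: 69223 > 0 and 29667 > 0  ⇒  (a,b)_∞ = +1.
v=2: v_2(a)=-2, v_2(b)=-10; units ≡ 7, 3 (mod 8); ε·ε+αω+βω = 1·1+-2·1+-10·0 ≡ 1  ⇒  (a,b)_2 = -1.
v=7: a=7^3·(≡5), b=7^8·(≡2) mod 7; (5|7)=-1, (2|7)=+1; (−1)^{3·8·3}·(-1)^8·(+1)^3 = +1.
(69223, 29667 / ℚ) ramifies at {2, 29}: a division algebra.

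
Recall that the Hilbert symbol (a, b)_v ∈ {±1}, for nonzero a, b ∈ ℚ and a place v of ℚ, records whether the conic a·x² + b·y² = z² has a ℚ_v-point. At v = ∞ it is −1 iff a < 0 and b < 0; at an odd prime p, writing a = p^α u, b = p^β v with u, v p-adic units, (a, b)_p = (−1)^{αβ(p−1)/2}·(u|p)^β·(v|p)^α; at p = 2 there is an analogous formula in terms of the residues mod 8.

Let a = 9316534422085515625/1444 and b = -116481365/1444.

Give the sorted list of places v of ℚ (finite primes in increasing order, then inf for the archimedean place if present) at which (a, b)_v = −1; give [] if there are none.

[5, 7, 13, 17]

Mod squares: a ≡ 17017, b ≡ -85085. Check v ∈ {∞, 2, 5, 7, 11, 13, 17, 19, 37}.
v=7: a=7^3·(≡1), b=7^1·(≡1) mod 7; (1|7)=+1, (1|7)=+1; (−1)^{3·1·3}·(+1)^1·(+1)^3 = -1.
v=37: a=37^0·(≡27), b=37^2·(≡15) mod 37; (27|37)=+1, (15|37)=-1; (−1)^{0·2·18}·(+1)^2·(-1)^0 = +1.
v=∞: 17017 > 0 and -85085 < 0  ⇒  (a,b)_∞ = +1.
v=11: a=11^5·(≡7), b=11^1·(≡4) mod 11; (7|11)=-1, (4|11)=+1; (−1)^{5·1·5}·(-1)^1·(+1)^5 = +1.
v=2: v_2(a)=-2, v_2(b)=-2; units ≡ 1, 3 (mod 8); ε·ε+αω+βω = 0·1+-2·1+-2·0 ≡ 0  ⇒  (a,b)_2 = +1.
v=13: a=13^3·(≡9), b=13^1·(≡2) mod 13; (9|13)=+1, (2|13)=-1; (−1)^{3·1·6}·(+1)^1·(-1)^3 = -1.
v=17: a=17^3·(≡15), b=17^1·(≡12) mod 17; (15|17)=+1, (12|17)=-1; (−1)^{3·1·8}·(+1)^1·(-1)^3 = -1.
v=19: a=19^-2·(≡2), b=19^-2·(≡4) mod 19; (2|19)=-1, (4|19)=+1; (−1)^{-2·-2·9}·(-1)^-2·(+1)^-2 = +1.
v=5: a=5^6·(≡2), b=5^1·(≡3) mod 5; (2|5)=-1, (3|5)=-1; (−1)^{6·1·2}·(-1)^1·(-1)^6 = -1.
Ram(17017, -85085) = {5, 7, 13, 17}; no ℚ_5-point on the conic.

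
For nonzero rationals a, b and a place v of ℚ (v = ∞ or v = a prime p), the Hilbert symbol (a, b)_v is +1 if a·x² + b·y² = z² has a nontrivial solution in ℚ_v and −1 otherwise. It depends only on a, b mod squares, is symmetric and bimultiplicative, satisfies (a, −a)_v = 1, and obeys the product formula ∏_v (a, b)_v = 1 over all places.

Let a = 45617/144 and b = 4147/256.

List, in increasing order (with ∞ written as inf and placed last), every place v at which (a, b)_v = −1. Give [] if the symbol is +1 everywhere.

Mod squares: a ≡ 377, b ≡ 4147. Check v ∈ {∞, 2, 3, 11, 13, 29}.
v=29: a=29^1·(≡22), b=29^1·(≡12) mod 29; (22|29)=+1, (12|29)=-1; (−1)^{1·1·14}·(+1)^1·(-1)^1 = -1.
v=∞: 377 > 0 and 4147 > 0  ⇒  (a,b)_∞ = +1.
v=11: a=11^2·(≡3), b=11^1·(≡1) mod 11; (3|11)=+1, (1|11)=+1; (−1)^{2·1·5}·(+1)^1·(+1)^2 = +1.
v=3: a=3^-2·(≡2), b=3^0·(≡1) mod 3; (2|3)=-1, (1|3)=+1; (−1)^{-2·0·1}·(-1)^0·(+1)^-2 = +1.
v=13: a=13^1·(≡12), b=13^1·(≡8) mod 13; (12|13)=+1, (8|13)=-1; (−1)^{1·1·6}·(+1)^1·(-1)^1 = -1.
v=2: v_2(a)=-4, v_2(b)=-8; units ≡ 1, 3 (mod 8); ε·ε+αω+βω = 0·1+-4·1+-8·0 ≡ 0  ⇒  (a,b)_2 = +1.
(377, 4147 / ℚ) ramifies at {13, 29}: a division algebra.

[13, 29]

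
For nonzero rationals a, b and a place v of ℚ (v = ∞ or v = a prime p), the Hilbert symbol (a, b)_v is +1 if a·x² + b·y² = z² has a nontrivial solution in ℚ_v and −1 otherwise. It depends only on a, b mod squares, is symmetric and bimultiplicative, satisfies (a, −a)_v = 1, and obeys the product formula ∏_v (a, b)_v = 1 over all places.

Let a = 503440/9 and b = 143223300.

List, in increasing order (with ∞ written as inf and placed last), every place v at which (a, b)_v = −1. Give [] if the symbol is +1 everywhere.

Mod squares: a ≡ 31465, b ≡ 159137. Check v ∈ {∞, 2, 3, 5, 7, 11, 17, 23, 29, 31, 37}.
v=31: a=31^1·(≡3), b=31^0·(≡14) mod 31; (3|31)=-1, (14|31)=+1; (−1)^{1·0·15}·(-1)^0·(+1)^1 = +1.
v=3: a=3^-2·(≡1), b=3^2·(≡2) mod 3; (1|3)=+1, (2|3)=-1; (−1)^{-2·2·1}·(+1)^2·(-1)^-2 = +1.
v=29: a=29^1·(≡2), b=29^0·(≡14) mod 29; (2|29)=-1, (14|29)=-1; (−1)^{1·0·14}·(-1)^0·(-1)^1 = -1.
v=11: a=11^0·(≡4), b=11^1·(≡7) mod 11; (4|11)=+1, (7|11)=-1; (−1)^{0·1·5}·(+1)^1·(-1)^0 = +1.
v=37: a=37^0·(≡2), b=37^1·(≡34) mod 37; (2|37)=-1, (34|37)=+1; (−1)^{0·1·18}·(-1)^1·(+1)^0 = -1.
v=23: a=23^0·(≡12), b=23^1·(≡11) mod 23; (12|23)=+1, (11|23)=-1; (−1)^{0·1·11}·(+1)^1·(-1)^0 = +1.
v=2: v_2(a)=4, v_2(b)=2; units ≡ 1, 1 (mod 8); ε·ε+αω+βω = 0·0+4·0+2·0 ≡ 0  ⇒  (a,b)_2 = +1.
v=5: a=5^1·(≡2), b=5^2·(≡2) mod 5; (2|5)=-1, (2|5)=-1; (−1)^{1·2·2}·(-1)^2·(-1)^1 = -1.
v=17: a=17^0·(≡4), b=17^1·(≡6) mod 17; (4|17)=+1, (6|17)=-1; (−1)^{0·1·8}·(+1)^1·(-1)^0 = +1.
v=∞: 31465 > 0 and 159137 > 0  ⇒  (a,b)_∞ = +1.
v=7: a=7^1·(≡1), b=7^0·(≡3) mod 7; (1|7)=+1, (3|7)=-1; (−1)^{1·0·3}·(+1)^0·(-1)^1 = -1.
|Ram(31465, 159137)| = 4, even; anisotropic at {5, 7, 29, 37}.

[5, 7, 29, 37]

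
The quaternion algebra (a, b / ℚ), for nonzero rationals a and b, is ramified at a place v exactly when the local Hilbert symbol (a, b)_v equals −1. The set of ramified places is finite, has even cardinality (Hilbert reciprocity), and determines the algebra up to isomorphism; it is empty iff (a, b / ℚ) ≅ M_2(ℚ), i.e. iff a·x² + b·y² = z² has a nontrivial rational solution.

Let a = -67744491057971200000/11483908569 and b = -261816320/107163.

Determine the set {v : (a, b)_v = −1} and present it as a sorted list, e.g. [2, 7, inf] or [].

Mod squares: a ≡ -2530, b ≡ -11985. Check v ∈ {∞, 2, 3, 5, 7, 11, 17, 23, 47}.
v=2: v_2(a)=27, v_2(b)=16; units ≡ 7, 7 (mod 8); ε·ε+αω+βω = 1·1+27·0+16·0 ≡ 1  ⇒  (a,b)_2 = -1.
v=23: a=23^1·(≡21), b=23^0·(≡22) mod 23; (21|23)=-1, (22|23)=-1; (−1)^{1·0·11}·(-1)^0·(-1)^1 = -1.
v=5: a=5^5·(≡4), b=5^1·(≡2) mod 5; (4|5)=+1, (2|5)=-1; (−1)^{5·1·2}·(+1)^1·(-1)^5 = -1.
v=7: a=7^-4·(≡2), b=7^-2·(≡6) mod 7; (2|7)=+1, (6|7)=-1; (−1)^{-4·-2·3}·(+1)^-2·(-1)^-4 = +1.
v=47: a=47^2·(≡18), b=47^1·(≡7) mod 47; (18|47)=+1, (7|47)=+1; (−1)^{2·1·23}·(+1)^1·(+1)^2 = +1.
v=17: a=17^2·(≡6), b=17^1·(≡13) mod 17; (6|17)=-1, (13|17)=+1; (−1)^{2·1·8}·(-1)^1·(+1)^2 = -1.
v=∞: -2530 < 0 and -11985 < 0  ⇒  (a,b)_∞ = -1.
v=11: a=11^1·(≡9), b=11^0·(≡4) mod 11; (9|11)=+1, (4|11)=+1; (−1)^{1·0·5}·(+1)^0·(+1)^1 = +1.
v=3: a=3^-14·(≡2), b=3^-7·(≡1) mod 3; (2|3)=-1, (1|3)=+1; (−1)^{-14·-7·1}·(-1)^-7·(+1)^-14 = -1.
|Ram(-2530, -11985)| = 6, even; anisotropic at {2, 3, 5, 17, 23, ∞}.

[2, 3, 5, 17, 23, inf]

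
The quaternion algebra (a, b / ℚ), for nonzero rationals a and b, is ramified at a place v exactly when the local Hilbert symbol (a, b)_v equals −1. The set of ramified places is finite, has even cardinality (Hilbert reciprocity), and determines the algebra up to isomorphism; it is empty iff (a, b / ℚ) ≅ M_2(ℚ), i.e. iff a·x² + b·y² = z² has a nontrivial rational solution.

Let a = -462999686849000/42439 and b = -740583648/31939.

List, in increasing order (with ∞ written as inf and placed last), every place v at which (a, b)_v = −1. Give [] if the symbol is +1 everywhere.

Mod squares: a ≡ -12710, b ≡ -4522. Check v ∈ {∞, 2, 3, 5, 7, 17, 19, 31, 37, 41, 47}.
v=7: a=7^2·(≡2), b=7^5·(≡3) mod 7; (2|7)=+1, (3|7)=-1; (−1)^{2·5·3}·(+1)^5·(-1)^2 = +1.
v=19: a=19^2·(≡5), b=19^-1·(≡9) mod 19; (5|19)=+1, (9|19)=+1; (−1)^{2·-1·9}·(+1)^-1·(+1)^2 = +1.
v=5: a=5^3·(≡2), b=5^0·(≡3) mod 5; (2|5)=-1, (3|5)=-1; (−1)^{3·0·2}·(-1)^0·(-1)^3 = -1.
v=17: a=17^2·(≡7), b=17^1·(≡5) mod 17; (7|17)=-1, (5|17)=-1; (−1)^{2·1·8}·(-1)^1·(-1)^2 = -1.
v=2: v_2(a)=3, v_2(b)=5; units ≡ 5, 3 (mod 8); ε·ε+αω+βω = 0·1+3·1+5·1 ≡ 0  ⇒  (a,b)_2 = +1.
v=37: a=37^-2·(≡6), b=37^0·(≡8) mod 37; (6|37)=-1, (8|37)=-1; (−1)^{-2·0·18}·(-1)^0·(-1)^-2 = +1.
v=41: a=41^1·(≡23), b=41^-2·(≡22) mod 41; (23|41)=+1, (22|41)=-1; (−1)^{1·-2·20}·(+1)^-2·(-1)^1 = -1.
v=47: a=47^2·(≡12), b=47^0·(≡2) mod 47; (12|47)=+1, (2|47)=+1; (−1)^{2·0·23}·(+1)^0·(+1)^2 = +1.
v=3: a=3^0·(≡1), b=3^4·(≡2) mod 3; (1|3)=+1, (2|3)=-1; (−1)^{0·4·1}·(+1)^4·(-1)^0 = +1.
v=∞: -12710 < 0 and -4522 < 0  ⇒  (a,b)_∞ = -1.
v=31: a=31^-1·(≡15), b=31^0·(≡10) mod 31; (15|31)=-1, (10|31)=+1; (−1)^{-1·0·15}·(-1)^0·(+1)^-1 = +1.
(-12710, -4522 / ℚ) ramifies at {5, 17, 41, ∞}: a division algebra.

[5, 17, 41, inf]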